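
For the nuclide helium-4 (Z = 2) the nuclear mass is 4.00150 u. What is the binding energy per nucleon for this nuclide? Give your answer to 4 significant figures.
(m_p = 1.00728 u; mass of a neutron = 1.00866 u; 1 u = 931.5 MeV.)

7.075 MeV/nucleon

Total constituent mass: 2 × 1.00728 + 2 × 1.00866 = 4.03188 u
The mass defect is 4.03188 − 4.00150 = 0.03038 u.
E_B = 0.03038 × 931.5 = 28.2990 MeV
Dividing by A = 4 gives 7.075 MeV per nucleon.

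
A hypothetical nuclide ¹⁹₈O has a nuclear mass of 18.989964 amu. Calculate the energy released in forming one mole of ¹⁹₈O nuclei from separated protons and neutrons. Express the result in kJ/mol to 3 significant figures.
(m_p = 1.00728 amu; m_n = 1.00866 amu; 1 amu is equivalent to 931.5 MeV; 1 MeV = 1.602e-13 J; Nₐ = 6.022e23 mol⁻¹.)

1.47e+10 kJ/mol

With 8 protons and 11 neutrons (A = 19):
Mass of separated nucleons = 8(1.00728) + 11(1.00866) = 8.05824 + 11.09526 = 19.15350 amu
Δm = 19.15350 − 18.989964 = 0.163536 amu
E_B = 0.163536 × 931.5 = 152.334 MeV
Per nucleus in joules: 152.334 MeV × 1.602e-13 J/MeV = 2.4404e-11 J
Per mole: 2.4404e-11 J × 6.022e23 mol⁻¹ = 1.4696e+13 J/mol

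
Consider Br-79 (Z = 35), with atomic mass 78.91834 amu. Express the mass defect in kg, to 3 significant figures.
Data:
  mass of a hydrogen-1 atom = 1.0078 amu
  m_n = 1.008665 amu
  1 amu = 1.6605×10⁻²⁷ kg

1.22e-27 kg

The nucleus contains 35 protons and 79 − 35 = 44 neutrons.
Σm = 35·m(¹H) + 44·m_n = 35.2730 + 44.381260 = 79.654260 amu
Mass defect Δm = 79.654260 − 78.91834 = 0.735920 amu
In SI units: 0.735920 amu × 1.6605×10⁻²⁷ kg/amu = 1.2220e-27 kg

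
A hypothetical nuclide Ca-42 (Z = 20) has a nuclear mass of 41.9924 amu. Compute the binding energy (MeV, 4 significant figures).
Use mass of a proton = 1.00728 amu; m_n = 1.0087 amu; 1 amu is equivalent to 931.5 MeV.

321.0 MeV

With 20 protons and 22 neutrons (A = 42):
Mass of separated nucleons = 20(1.00728) + 22(1.0087) = 20.14560 + 22.1914 = 42.33700 amu
The mass defect is 42.33700 − 41.9924 = 0.34460 amu.
Binding energy = Δm·c² = 0.34460 × 931.5 MeV/amu = 320.995 MeV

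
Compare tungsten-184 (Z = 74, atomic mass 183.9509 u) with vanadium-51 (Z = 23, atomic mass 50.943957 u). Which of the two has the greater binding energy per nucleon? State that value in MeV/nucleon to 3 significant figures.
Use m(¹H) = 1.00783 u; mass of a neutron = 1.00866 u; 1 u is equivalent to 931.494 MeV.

tungsten-184: Σm = 74(1.00783) + 110(1.00866) = 185.53202 u; Δm = 1.58112 u; E_B = 1472.8 MeV; E_B/A = 8.004 MeV
vanadium-51: Σm = 23(1.00783) + 28(1.00866) = 51.42257 u; Δm = 0.478613 u; E_B = 445.83 MeV; E_B/A = 8.742 MeV
vanadium-51 has the higher binding energy per nucleon, so it is the more tightly bound nucleus.

vanadium-51; 8.74 MeV/nucleon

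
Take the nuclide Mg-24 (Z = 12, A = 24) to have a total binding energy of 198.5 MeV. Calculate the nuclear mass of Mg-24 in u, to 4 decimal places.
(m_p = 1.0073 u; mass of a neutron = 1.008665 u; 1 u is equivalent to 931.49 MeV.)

Mass defect = 198.5 MeV / (931.49 MeV/u) = 0.213099 u
Constituent mass = 12(1.0073) + 12(1.008665) = 24.191580 u
Nuclear mass = 24.191580 − 0.213099 = 23.978481 u ≈ 23.9785 u (to 4 decimal places)

23.9785 u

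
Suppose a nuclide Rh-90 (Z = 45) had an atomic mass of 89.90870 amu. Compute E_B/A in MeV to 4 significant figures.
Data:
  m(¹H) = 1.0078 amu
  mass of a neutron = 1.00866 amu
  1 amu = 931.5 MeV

The nucleus contains 45 protons and 90 − 45 = 45 neutrons.
Total constituent mass: 45 × 1.0078 + 45 × 1.00866 = 90.74070 amu
The mass defect is 90.74070 − 89.90870 = 0.83200 amu.
Binding energy = Δm·c² = 0.83200 × 931.5 MeV/amu = 775.008 MeV
Dividing by A = 90 gives 8.611 MeV per nucleon.

8.611 MeV/nucleon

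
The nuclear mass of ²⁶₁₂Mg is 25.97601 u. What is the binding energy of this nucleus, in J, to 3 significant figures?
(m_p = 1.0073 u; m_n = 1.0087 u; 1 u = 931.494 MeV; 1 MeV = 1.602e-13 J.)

Mass of separated nucleons = 12(1.0073) + 14(1.0087) = 12.0876 + 14.1218 = 26.2094 u
Δm = 26.2094 − 25.97601 = 0.23339 u
Converting to energy: 0.23339 u × 931.494 MeV/u = 217.401 MeV
In joules: 217.401 MeV × 1.602e-13 J/MeV = 3.4828e-11 J

3.48e-11 J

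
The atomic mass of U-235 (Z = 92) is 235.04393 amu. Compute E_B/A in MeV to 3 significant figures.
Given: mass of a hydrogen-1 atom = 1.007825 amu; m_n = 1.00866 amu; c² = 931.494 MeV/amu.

7.59 MeV/nucleon

The nucleus contains 92 protons and 235 − 92 = 143 neutrons.
Mass of separated nucleons = 92(1.007825) + 143(1.00866) = 92.719900 + 144.23838 = 236.958280 amu
Δm = 236.958280 − 235.04393 = 1.914350 amu
Binding energy = Δm·c² = 1.914350 × 931.494 MeV/amu = 1783.21 MeV
BE/A = 1783.21 MeV / 235 = 7.588 MeV/nucleon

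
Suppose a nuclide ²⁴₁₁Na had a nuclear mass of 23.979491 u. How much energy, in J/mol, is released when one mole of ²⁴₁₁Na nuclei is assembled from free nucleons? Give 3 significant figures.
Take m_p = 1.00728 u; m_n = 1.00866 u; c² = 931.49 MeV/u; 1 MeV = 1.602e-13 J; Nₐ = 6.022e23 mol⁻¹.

Z = 11, so N = A − Z = 24 − 11 = 13.
Total constituent mass: 11 × 1.00728 + 13 × 1.00866 = 24.19266 u
The mass defect is 24.19266 − 23.979491 = 0.213169 u.
Converting to energy: 0.213169 u × 931.49 MeV/u = 198.565 MeV
Per nucleus in joules: 198.565 MeV × 1.602e-13 J/MeV = 3.1810e-11 J
Per mole: 3.1810e-11 J × 6.022e23 mol⁻¹ = 1.9156e+13 J/mol

1.92e+13 J/mol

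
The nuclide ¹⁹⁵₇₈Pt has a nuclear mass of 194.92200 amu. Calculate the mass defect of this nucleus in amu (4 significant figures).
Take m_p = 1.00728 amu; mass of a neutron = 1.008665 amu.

Total constituent mass: 78 × 1.00728 + 117 × 1.008665 = 196.581645 amu
Mass defect Δm = 196.581645 − 194.92200 = 1.659645 amu

1.660 amu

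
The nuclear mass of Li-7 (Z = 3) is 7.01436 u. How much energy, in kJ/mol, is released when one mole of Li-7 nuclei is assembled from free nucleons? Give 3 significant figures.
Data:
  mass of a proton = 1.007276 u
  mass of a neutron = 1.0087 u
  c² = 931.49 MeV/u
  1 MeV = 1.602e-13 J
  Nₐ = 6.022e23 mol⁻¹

The nucleus contains 3 protons and 7 − 3 = 4 neutrons.
Mass of separated nucleons = 3(1.007276) + 4(1.0087) = 3.021828 + 4.0348 = 7.056628 u
Mass defect Δm = 7.056628 − 7.01436 = 0.042268 u
Converting to energy: 0.042268 u × 931.49 MeV/u = 39.3722 MeV
Per nucleus in joules: 39.3722 MeV × 1.602e-13 J/MeV = 6.3074e-12 J
Per mole: 6.3074e-12 J × 6.022e23 mol⁻¹ = 3.7983e+12 J/mol

3.80e+09 kJ/mol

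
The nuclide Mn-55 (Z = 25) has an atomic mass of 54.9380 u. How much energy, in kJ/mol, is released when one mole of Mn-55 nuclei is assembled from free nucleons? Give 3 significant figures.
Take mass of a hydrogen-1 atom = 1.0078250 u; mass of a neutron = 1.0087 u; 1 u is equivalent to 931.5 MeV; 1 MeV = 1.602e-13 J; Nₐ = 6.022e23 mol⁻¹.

The nucleus contains 25 protons and 55 − 25 = 30 neutrons.
Σm = 25·m(¹H) + 30·m_n = 25.1956250 + 30.2610 = 55.4566250 u
Mass defect Δm = 55.4566250 − 54.9380 = 0.5186250 u
E_B = 0.5186250 × 931.5 = 483.099 MeV
Per nucleus in joules: 483.099 MeV × 1.602e-13 J/MeV = 7.7392e-11 J
Per mole: 7.7392e-11 J × 6.022e23 mol⁻¹ = 4.6605e+13 J/mol

4.66e+10 kJ/mol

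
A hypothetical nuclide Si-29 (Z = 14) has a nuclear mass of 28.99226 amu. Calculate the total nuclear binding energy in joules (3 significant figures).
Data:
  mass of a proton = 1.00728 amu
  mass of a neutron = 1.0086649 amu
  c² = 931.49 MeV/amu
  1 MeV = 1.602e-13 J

Σm = 14·m_p + 15·m_n = 14.10192 + 15.1299735 = 29.2318935 amu
Mass defect Δm = 29.2318935 − 28.99226 = 0.2396335 amu
E_B = 0.2396335 × 931.49 = 223.216 MeV
In joules: 223.216 MeV × 1.602e-13 J/MeV = 3.5759e-11 J

3.58e-11 J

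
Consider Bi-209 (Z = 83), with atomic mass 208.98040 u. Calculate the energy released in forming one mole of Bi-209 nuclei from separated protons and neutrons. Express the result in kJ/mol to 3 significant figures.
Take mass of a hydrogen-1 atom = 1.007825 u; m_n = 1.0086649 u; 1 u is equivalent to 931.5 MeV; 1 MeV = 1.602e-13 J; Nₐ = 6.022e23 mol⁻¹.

1.58e+11 kJ/mol

Z = 83, so N = A − Z = 209 − 83 = 126.
Total constituent mass: 83 × 1.007825 + 126 × 1.0086649 = 210.7412524 u
Mass defect Δm = 210.7412524 − 208.98040 = 1.7608524 u
E_B = 1.7608524 × 931.5 = 1640.23 MeV
Per nucleus in joules: 1640.23 MeV × 1.602e-13 J/MeV = 2.6276e-10 J
Per mole: 2.6276e-10 J × 6.022e23 mol⁻¹ = 1.5823e+14 J/mol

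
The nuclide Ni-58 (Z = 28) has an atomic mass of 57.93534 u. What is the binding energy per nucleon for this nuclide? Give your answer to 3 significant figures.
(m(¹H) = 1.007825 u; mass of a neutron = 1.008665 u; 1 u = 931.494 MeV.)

Mass of separated nucleons = 28(1.007825) + 30(1.008665) = 28.219100 + 30.259950 = 58.479050 u
Δm = 58.479050 − 57.93534 = 0.543710 u
Binding energy = Δm·c² = 0.543710 × 931.494 MeV/u = 506.463 MeV
BE/A = 506.463 MeV / 58 = 8.732 MeV/nucleon

8.73 MeV/nucleon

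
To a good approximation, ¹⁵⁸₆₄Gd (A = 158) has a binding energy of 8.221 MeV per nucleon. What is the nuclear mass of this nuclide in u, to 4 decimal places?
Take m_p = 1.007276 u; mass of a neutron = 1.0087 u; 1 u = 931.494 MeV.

Total binding energy = 158 × 8.221 = 1298.918 MeV
Mass defect = 1298.918 MeV / (931.494 MeV/u) = 1.394446 u
Constituent mass = 64(1.007276) + 94(1.0087) = 159.283464 u
Nuclear mass = 159.283464 − 1.394446 = 157.889018 u ≈ 157.8890 u (to 4 decimal places)

157.8890 u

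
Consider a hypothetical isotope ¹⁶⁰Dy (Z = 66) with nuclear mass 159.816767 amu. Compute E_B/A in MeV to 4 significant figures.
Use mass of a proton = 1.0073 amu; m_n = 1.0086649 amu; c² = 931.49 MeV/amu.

8.614 MeV/nucleon

With 66 protons and 94 neutrons (A = 160):
Mass of separated nucleons = 66(1.0073) + 94(1.0086649) = 66.4818 + 94.8145006 = 161.2963006 amu
Δm = 161.2963006 − 159.816767 = 1.4795336 amu
Converting to energy: 1.4795336 amu × 931.49 MeV/amu = 1378.17 MeV
Dividing by A = 160 gives 8.614 MeV per nucleon.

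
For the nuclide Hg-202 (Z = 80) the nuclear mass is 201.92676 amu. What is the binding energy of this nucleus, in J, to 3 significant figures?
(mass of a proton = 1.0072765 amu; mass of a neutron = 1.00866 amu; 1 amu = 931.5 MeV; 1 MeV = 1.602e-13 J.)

2.55e-10 J

Σm = 80·m_p + 122·m_n = 80.5821200 + 123.05652 = 203.6386400 amu
Δm = 203.6386400 − 201.92676 = 1.7118800 amu
Converting to energy: 1.7118800 amu × 931.5 MeV/amu = 1594.62 MeV
In joules: 1594.62 MeV × 1.602e-13 J/MeV = 2.5546e-10 J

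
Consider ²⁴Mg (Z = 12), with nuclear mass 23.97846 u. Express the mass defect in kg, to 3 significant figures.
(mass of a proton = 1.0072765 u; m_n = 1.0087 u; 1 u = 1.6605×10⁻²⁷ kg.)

3.54e-28 kg

Σm = 12·m_p + 12·m_n = 12.0873180 + 12.1044 = 24.1917180 u
Mass defect Δm = 24.1917180 − 23.97846 = 0.2132580 u
In SI units: 0.2132580 u × 1.6605×10⁻²⁷ kg/u = 3.5411e-28 kg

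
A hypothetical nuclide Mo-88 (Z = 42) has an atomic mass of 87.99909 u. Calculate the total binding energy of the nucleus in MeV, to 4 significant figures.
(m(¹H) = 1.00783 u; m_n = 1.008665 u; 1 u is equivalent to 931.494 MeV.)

678.5 MeV

With 42 protons and 46 neutrons (A = 88):
Σm = 42·m(¹H) + 46·m_n = 42.32886 + 46.398590 = 88.727450 u
Δm = 88.727450 − 87.99909 = 0.728360 u
Binding energy = Δm·c² = 0.728360 × 931.494 MeV/u = 678.463 MeV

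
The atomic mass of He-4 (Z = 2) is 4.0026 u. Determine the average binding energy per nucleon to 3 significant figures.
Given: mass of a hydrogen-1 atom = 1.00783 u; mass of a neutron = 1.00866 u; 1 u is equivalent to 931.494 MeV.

Z = 2, so N = A − Z = 4 − 2 = 2.
Mass of separated nucleons = 2(1.00783) + 2(1.00866) = 2.01566 + 2.01732 = 4.03298 u
Δm = 4.03298 − 4.0026 = 0.03038 u
E_B = 0.03038 × 931.494 = 28.2988 MeV
BE/A = 28.2988 MeV / 4 = 7.0747 MeV/nucleon

7.07 MeV/nucleon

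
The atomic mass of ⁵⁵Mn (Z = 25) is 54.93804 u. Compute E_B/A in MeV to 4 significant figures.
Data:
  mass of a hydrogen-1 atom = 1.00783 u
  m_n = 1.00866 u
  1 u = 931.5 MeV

8.765 MeV/nucleon

Σm = 25·m(¹H) + 30·m_n = 25.19575 + 30.25980 = 55.45555 u
The mass defect is 55.45555 − 54.93804 = 0.51751 u.
Binding energy = Δm·c² = 0.51751 × 931.5 MeV/u = 482.061 MeV
BE/A = 482.061 MeV / 55 = 8.765 MeV/nucleon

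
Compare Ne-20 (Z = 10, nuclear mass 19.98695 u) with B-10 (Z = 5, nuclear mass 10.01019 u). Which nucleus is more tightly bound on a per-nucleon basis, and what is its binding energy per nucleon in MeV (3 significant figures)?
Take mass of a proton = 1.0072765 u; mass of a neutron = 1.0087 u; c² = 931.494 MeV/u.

Ne-20; 8.05 MeV/nucleon

Ne-20: Σm = 10(1.0072765) + 10(1.0087) = 20.1597650 u; Δm = 0.1728150 u; E_B = 160.98 MeV; E_B/A = 8.049 MeV
B-10: Σm = 5(1.0072765) + 5(1.0087) = 10.0798825 u; Δm = 0.0696925 u; E_B = 64.918 MeV; E_B/A = 6.492 MeV
Ne-20 has the higher binding energy per nucleon, so it is the more tightly bound nucleus.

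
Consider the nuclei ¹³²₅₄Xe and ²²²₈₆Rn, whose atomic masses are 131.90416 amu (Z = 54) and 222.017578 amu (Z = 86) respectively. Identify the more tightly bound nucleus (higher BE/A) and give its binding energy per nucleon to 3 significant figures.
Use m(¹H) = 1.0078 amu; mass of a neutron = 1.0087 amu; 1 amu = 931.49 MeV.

¹³²₅₄Xe; 8.44 MeV/nucleon

¹³²₅₄Xe: Σm = 54(1.0078) + 78(1.0087) = 133.0998 amu; Δm = 1.19564 amu; E_B = 1113.7 MeV; E_B/A = 8.437 MeV
²²²₈₆Rn: Σm = 86(1.0078) + 136(1.0087) = 223.8540 amu; Δm = 1.836422 amu; E_B = 1710.6 MeV; E_B/A = 7.705 MeV
¹³²₅₄Xe has the higher binding energy per nucleon, so it is the more tightly bound nucleus.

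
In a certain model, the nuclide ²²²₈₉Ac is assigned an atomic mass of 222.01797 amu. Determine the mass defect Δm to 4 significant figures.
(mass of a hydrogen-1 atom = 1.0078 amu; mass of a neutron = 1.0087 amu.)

Σm = 89·m(¹H) + 133·m_n = 89.6942 + 134.1571 = 223.8513 amu
Mass defect Δm = 223.8513 − 222.01797 = 1.83333 amu

1.833 amu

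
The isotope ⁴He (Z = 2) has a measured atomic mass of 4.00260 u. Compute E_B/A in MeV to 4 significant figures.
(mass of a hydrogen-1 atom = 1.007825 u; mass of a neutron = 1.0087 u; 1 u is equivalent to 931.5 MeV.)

The nucleus contains 2 protons and 4 − 2 = 2 neutrons.
Total constituent mass: 2 × 1.007825 + 2 × 1.0087 = 4.033050 u
Mass defect Δm = 4.033050 − 4.00260 = 0.030450 u
E_B = 0.030450 × 931.5 = 28.3642 MeV
Per nucleon: 28.3642 / 4 = 7.091 MeV

7.091 MeV/nucleon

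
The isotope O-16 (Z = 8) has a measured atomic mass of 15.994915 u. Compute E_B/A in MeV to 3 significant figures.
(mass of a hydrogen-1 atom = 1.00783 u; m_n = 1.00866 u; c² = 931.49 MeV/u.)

7.98 MeV/nucleon

With 8 protons and 8 neutrons (A = 16):
Mass of separated nucleons = 8(1.00783) + 8(1.00866) = 8.06264 + 8.06928 = 16.13192 u
Δm = 16.13192 − 15.994915 = 0.137005 u
Converting to energy: 0.137005 u × 931.49 MeV/u = 127.619 MeV
BE/A = 127.619 MeV / 16 = 7.976 MeV/nucleon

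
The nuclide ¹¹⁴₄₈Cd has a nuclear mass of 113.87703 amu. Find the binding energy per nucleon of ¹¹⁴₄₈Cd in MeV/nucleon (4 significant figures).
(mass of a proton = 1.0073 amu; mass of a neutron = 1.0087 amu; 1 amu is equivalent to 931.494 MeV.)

Z = 48, so N = A − Z = 114 − 48 = 66.
Mass of separated nucleons = 48(1.0073) + 66(1.0087) = 48.3504 + 66.5742 = 114.9246 amu
Mass defect Δm = 114.9246 − 113.87703 = 1.04757 amu
E_B = 1.04757 × 931.494 = 975.805 MeV
Dividing by A = 114 gives 8.560 MeV per nucleon.

8.560 MeV/nucleon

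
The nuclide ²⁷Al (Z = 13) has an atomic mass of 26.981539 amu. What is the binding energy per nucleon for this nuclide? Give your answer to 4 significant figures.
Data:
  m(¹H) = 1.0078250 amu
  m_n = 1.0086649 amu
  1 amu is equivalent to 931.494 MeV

8.332 MeV/nucleon

Z = 13, so N = A − Z = 27 − 13 = 14.
Total constituent mass: 13 × 1.0078250 + 14 × 1.0086649 = 27.2230336 amu
Mass defect Δm = 27.2230336 − 26.981539 = 0.2414946 amu
Converting to energy: 0.2414946 amu × 931.494 MeV/amu = 224.951 MeV
Dividing by A = 27 gives 8.332 MeV per nucleon.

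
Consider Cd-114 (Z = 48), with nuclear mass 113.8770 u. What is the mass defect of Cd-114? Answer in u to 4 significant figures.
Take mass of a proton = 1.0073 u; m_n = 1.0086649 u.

1.045 u

The nucleus contains 48 protons and 114 − 48 = 66 neutrons.
Σm = 48·m_p + 66·m_n = 48.3504 + 66.5718834 = 114.9222834 u
The mass defect is 114.9222834 − 113.8770 = 1.0452834 u.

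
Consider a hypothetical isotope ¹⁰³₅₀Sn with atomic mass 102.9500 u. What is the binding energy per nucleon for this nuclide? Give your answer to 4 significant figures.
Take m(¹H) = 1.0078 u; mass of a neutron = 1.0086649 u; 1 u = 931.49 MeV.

8.132 MeV/nucleon

Total constituent mass: 50 × 1.0078 + 53 × 1.0086649 = 103.8492397 u
The mass defect is 103.8492397 − 102.9500 = 0.8992397 u.
Converting to energy: 0.8992397 u × 931.49 MeV/u = 837.633 MeV
BE/A = 837.633 MeV / 103 = 8.132 MeV/nucleon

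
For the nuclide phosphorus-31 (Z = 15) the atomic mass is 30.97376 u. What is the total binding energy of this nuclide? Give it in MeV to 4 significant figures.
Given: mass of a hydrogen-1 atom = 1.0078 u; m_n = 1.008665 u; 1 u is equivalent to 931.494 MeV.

Mass of separated nucleons = 15(1.0078) + 16(1.008665) = 15.1170 + 16.138640 = 31.255640 u
The mass defect is 31.255640 − 30.97376 = 0.281880 u.
Converting to energy: 0.281880 u × 931.494 MeV/u = 262.570 MeV

262.6 MeV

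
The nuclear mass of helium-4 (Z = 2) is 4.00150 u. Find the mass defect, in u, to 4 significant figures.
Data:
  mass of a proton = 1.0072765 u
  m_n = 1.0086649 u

0.03038 u

The nucleus contains 2 protons and 4 − 2 = 2 neutrons.
Σm = 2·m_p + 2·m_n = 2.0145530 + 2.0173298 = 4.0318828 u
Δm = 4.0318828 − 4.00150 = 0.0303828 u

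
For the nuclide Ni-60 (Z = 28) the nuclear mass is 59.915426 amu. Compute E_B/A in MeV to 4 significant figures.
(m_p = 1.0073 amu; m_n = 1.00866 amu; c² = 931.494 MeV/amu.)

Z = 28, so N = A − Z = 60 − 28 = 32.
Mass of separated nucleons = 28(1.0073) + 32(1.00866) = 28.2044 + 32.27712 = 60.48152 amu
Mass defect Δm = 60.48152 − 59.915426 = 0.566094 amu
E_B = 0.566094 × 931.494 = 527.313 MeV
Dividing by A = 60 gives 8.789 MeV per nucleon.

8.789 MeV/nucleon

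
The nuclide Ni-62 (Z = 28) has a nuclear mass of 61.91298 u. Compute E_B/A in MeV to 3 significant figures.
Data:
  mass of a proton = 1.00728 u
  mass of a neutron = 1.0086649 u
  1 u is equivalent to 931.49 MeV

8.80 MeV/nucleon

Σm = 28·m_p + 34·m_n = 28.20384 + 34.2946066 = 62.4984466 u
Mass defect Δm = 62.4984466 − 61.91298 = 0.5854666 u
E_B = 0.5854666 × 931.49 = 545.356 MeV
Dividing by A = 62 gives 8.796 MeV per nucleon.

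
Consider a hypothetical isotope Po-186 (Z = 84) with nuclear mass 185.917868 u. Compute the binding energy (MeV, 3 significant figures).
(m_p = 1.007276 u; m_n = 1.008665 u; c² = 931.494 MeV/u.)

Z = 84, so N = A − Z = 186 − 84 = 102.
Mass of separated nucleons = 84(1.007276) + 102(1.008665) = 84.611184 + 102.883830 = 187.495014 u
The mass defect is 187.495014 − 185.917868 = 1.577146 u.
Converting to energy: 1.577146 u × 931.494 MeV/u = 1469.10 MeV

1470 MeV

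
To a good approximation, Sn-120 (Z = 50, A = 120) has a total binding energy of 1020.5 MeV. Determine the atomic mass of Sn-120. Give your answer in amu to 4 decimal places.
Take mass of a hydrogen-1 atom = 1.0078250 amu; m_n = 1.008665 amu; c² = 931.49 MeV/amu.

Mass defect = 1020.5 MeV / (931.49 MeV/amu) = 1.095557 amu
Constituent mass = 50(1.0078250) + 70(1.008665) = 120.9978000 amu
Atomic mass = 120.9978000 − 1.095557 = 119.9022430 amu ≈ 119.9022 amu (to 4 decimal places)

119.9022 amu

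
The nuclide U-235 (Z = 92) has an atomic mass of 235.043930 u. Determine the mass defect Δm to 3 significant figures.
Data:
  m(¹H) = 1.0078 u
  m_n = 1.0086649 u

The nucleus contains 92 protons and 235 − 92 = 143 neutrons.
Σm = 92·m(¹H) + 143·m_n = 92.7176 + 144.2390807 = 236.9566807 u
Δm = 236.9566807 − 235.043930 = 1.9127507 u

1.91 u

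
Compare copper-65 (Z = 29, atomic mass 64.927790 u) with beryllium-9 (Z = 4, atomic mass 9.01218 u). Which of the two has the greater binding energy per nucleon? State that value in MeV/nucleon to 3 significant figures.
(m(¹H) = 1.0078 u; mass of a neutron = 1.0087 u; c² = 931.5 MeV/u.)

copper-65; 8.76 MeV/nucleon

copper-65: Σm = 29(1.0078) + 36(1.0087) = 65.5394 u; Δm = 0.611610 u; E_B = 569.71 MeV; E_B/A = 8.7648 MeV
beryllium-9: Σm = 4(1.0078) + 5(1.0087) = 9.0747 u; Δm = 0.06252 u; E_B = 58.237 MeV; E_B/A = 6.471 MeV
copper-65 has the higher binding energy per nucleon, so it is the more tightly bound nucleus.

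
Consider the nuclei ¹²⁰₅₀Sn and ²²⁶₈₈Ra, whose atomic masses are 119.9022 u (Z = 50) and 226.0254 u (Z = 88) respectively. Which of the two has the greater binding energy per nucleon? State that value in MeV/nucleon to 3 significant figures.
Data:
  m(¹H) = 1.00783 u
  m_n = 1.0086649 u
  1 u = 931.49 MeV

¹²⁰₅₀Sn; 8.51 MeV/nucleon

¹²⁰₅₀Sn: Σm = 50(1.00783) + 70(1.0086649) = 120.9980430 u; Δm = 1.0958430 u; E_B = 1020.77 MeV; E_B/A = 8.506 MeV
²²⁶₈₈Ra: Σm = 88(1.00783) + 138(1.0086649) = 227.8847962 u; Δm = 1.8593962 u; E_B = 1732.0 MeV; E_B/A = 7.664 MeV
¹²⁰₅₀Sn has the higher binding energy per nucleon, so it is the more tightly bound nucleus.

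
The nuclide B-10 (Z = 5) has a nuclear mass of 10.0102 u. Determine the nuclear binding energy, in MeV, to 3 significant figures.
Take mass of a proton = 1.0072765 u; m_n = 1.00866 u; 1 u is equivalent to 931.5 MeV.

64.7 MeV

Mass of separated nucleons = 5(1.0072765) + 5(1.00866) = 5.0363825 + 5.04330 = 10.0796825 u
Mass defect Δm = 10.0796825 − 10.0102 = 0.0694825 u
Converting to energy: 0.0694825 u × 931.5 MeV/u = 64.7229 MeV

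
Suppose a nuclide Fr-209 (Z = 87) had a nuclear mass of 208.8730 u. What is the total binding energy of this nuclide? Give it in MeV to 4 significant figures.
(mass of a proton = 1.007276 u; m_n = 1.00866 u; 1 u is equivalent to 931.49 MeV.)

Z = 87, so N = A − Z = 209 − 87 = 122.
Total constituent mass: 87 × 1.007276 + 122 × 1.00866 = 210.689532 u
Δm = 210.689532 − 208.8730 = 1.816532 u
E_B = 1.816532 × 931.49 = 1692.08 MeV

1692 MeV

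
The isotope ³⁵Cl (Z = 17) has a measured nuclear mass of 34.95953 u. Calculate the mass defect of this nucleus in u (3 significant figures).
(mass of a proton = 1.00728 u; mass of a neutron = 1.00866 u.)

0.320 u

Z = 17, so N = A − Z = 35 − 17 = 18.
Total constituent mass: 17 × 1.00728 + 18 × 1.00866 = 35.27964 u
The mass defect is 35.27964 − 34.95953 = 0.32011 u.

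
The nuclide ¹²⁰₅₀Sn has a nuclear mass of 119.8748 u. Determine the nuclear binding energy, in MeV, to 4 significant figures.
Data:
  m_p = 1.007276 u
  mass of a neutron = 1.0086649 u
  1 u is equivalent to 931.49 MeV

With 50 protons and 70 neutrons (A = 120):
Total constituent mass: 50 × 1.007276 + 70 × 1.0086649 = 120.9703430 u
Δm = 120.9703430 − 119.8748 = 1.0955430 u
E_B = 1.0955430 × 931.49 = 1020.49 MeV

1020 MeV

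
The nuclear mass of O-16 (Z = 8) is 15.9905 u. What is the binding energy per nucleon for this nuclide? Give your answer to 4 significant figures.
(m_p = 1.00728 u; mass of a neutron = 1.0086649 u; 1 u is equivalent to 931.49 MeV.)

The nucleus contains 8 protons and 16 − 8 = 8 neutrons.
Total constituent mass: 8 × 1.00728 + 8 × 1.0086649 = 16.1275592 u
The mass defect is 16.1275592 − 15.9905 = 0.1370592 u.
E_B = 0.1370592 × 931.49 = 127.669 MeV
Dividing by A = 16 gives 7.979 MeV per nucleon.

7.979 MeV/nucleon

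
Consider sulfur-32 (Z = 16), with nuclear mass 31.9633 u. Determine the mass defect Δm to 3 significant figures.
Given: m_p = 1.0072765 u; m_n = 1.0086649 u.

With 16 protons and 16 neutrons (A = 32):
Σm = 16·m_p + 16·m_n = 16.1164240 + 16.1386384 = 32.2550624 u
Mass defect Δm = 32.2550624 − 31.9633 = 0.2917624 u

0.292 u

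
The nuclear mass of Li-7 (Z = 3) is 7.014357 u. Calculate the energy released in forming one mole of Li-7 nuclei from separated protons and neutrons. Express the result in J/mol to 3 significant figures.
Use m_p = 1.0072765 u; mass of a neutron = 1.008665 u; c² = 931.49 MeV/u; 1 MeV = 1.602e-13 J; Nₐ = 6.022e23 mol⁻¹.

3.79e+12 J/mol

With 3 protons and 4 neutrons (A = 7):
Mass of separated nucleons = 3(1.0072765) + 4(1.008665) = 3.0218295 + 4.034660 = 7.0564895 u
Δm = 7.0564895 − 7.014357 = 0.0421325 u
E_B = 0.0421325 × 931.49 = 39.2460 MeV
Per nucleus in joules: 39.2460 MeV × 1.602e-13 J/MeV = 6.2872e-12 J
Per mole: 6.2872e-12 J × 6.022e23 mol⁻¹ = 3.7862e+12 J/mol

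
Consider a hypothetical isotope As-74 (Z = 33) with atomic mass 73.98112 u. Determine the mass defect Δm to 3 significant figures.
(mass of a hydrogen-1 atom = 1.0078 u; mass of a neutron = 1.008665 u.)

0.632 u

With 33 protons and 41 neutrons (A = 74):
Mass of separated nucleons = 33(1.0078) + 41(1.008665) = 33.2574 + 41.355265 = 74.612665 u
The mass defect is 74.612665 − 73.98112 = 0.631545 u.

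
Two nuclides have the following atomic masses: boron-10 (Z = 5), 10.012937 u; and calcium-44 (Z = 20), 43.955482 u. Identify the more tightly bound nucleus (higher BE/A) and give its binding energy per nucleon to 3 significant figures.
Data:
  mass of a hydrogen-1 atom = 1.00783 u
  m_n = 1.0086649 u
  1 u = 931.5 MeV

boron-10: Σm = 5(1.00783) + 5(1.0086649) = 10.0824745 u; Δm = 0.0695375 u; E_B = 64.774 MeV; E_B/A = 6.477 MeV
calcium-44: Σm = 20(1.00783) + 24(1.0086649) = 44.3645576 u; Δm = 0.4090756 u; E_B = 381.05 MeV; E_B/A = 8.660 MeV
calcium-44 has the higher binding energy per nucleon, so it is the more tightly bound nucleus.

calcium-44; 8.66 MeV/nucleon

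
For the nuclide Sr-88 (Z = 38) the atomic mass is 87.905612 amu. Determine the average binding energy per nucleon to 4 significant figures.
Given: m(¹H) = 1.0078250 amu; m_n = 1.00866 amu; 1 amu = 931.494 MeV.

8.730 MeV/nucleon

With 38 protons and 50 neutrons (A = 88):
Σm = 38·m(¹H) + 50·m_n = 38.2973500 + 50.43300 = 88.7303500 amu
The mass defect is 88.7303500 − 87.905612 = 0.8247380 amu.
Converting to energy: 0.8247380 amu × 931.494 MeV/amu = 768.238 MeV
Dividing by A = 88 gives 8.730 MeV per nucleon.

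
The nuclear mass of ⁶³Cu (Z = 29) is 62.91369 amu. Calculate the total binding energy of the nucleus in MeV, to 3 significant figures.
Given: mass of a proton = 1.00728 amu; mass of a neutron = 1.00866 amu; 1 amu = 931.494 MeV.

551 MeV

Total constituent mass: 29 × 1.00728 + 34 × 1.00866 = 63.50556 amu
The mass defect is 63.50556 − 62.91369 = 0.59187 amu.
Binding energy = Δm·c² = 0.59187 × 931.494 MeV/amu = 551.323 MeV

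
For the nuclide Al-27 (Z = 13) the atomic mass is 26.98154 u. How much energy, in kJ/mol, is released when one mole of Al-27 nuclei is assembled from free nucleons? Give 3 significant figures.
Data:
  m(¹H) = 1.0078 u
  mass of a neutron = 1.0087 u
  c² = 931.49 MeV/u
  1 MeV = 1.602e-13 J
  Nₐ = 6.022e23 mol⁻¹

Total constituent mass: 13 × 1.0078 + 14 × 1.0087 = 27.2232 u
Mass defect Δm = 27.2232 − 26.98154 = 0.24166 u
Converting to energy: 0.24166 u × 931.49 MeV/u = 225.104 MeV
Per nucleus in joules: 225.104 MeV × 1.602e-13 J/MeV = 3.6062e-11 J
Per mole: 3.6062e-11 J × 6.022e23 mol⁻¹ = 2.1717e+13 J/mol

2.17e+10 kJ/mol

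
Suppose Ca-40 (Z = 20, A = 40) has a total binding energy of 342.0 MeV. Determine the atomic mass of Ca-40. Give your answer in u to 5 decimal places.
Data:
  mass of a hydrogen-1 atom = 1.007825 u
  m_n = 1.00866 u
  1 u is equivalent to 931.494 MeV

39.96255 u

Mass defect = 342.0 MeV / (931.494 MeV/u) = 0.3671521 u
Constituent mass = 20(1.007825) + 20(1.00866) = 40.329700 u
Atomic mass = 40.329700 − 0.3671521 = 39.9625479 u ≈ 39.96255 u (to 5 decimal places)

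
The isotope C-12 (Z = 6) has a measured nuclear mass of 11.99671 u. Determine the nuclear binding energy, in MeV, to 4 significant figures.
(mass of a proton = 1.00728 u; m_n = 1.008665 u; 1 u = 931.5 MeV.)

Z = 6, so N = A − Z = 12 − 6 = 6.
Mass of separated nucleons = 6(1.00728) + 6(1.008665) = 6.04368 + 6.051990 = 12.095670 u
The mass defect is 12.095670 − 11.99671 = 0.098960 u.
Binding energy = Δm·c² = 0.098960 × 931.5 MeV/u = 92.1812 MeV

92.18 MeV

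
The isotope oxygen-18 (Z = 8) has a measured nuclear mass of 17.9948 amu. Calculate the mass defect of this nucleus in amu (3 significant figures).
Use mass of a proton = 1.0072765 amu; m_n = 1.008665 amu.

0.150 amu

With 8 protons and 10 neutrons (A = 18):
Total constituent mass: 8 × 1.0072765 + 10 × 1.008665 = 18.1448620 amu
Mass defect Δm = 18.1448620 − 17.9948 = 0.1500620 amu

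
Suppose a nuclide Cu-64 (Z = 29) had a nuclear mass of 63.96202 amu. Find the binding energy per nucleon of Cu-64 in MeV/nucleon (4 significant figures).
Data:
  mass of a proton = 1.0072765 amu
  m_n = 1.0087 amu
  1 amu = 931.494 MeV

Mass of separated nucleons = 29(1.0072765) + 35(1.0087) = 29.2110185 + 35.3045 = 64.5155185 amu
Mass defect Δm = 64.5155185 − 63.96202 = 0.5534985 amu
E_B = 0.5534985 × 931.494 = 515.581 MeV
Per nucleon: 515.581 / 64 = 8.056 MeV

8.056 MeV/nucleon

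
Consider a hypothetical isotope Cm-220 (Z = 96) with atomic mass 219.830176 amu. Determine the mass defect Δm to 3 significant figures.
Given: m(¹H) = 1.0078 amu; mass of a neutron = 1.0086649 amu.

1.99 amu

The nucleus contains 96 protons and 220 − 96 = 124 neutrons.
Total constituent mass: 96 × 1.0078 + 124 × 1.0086649 = 221.8232476 amu
Δm = 221.8232476 − 219.830176 = 1.9930716 amu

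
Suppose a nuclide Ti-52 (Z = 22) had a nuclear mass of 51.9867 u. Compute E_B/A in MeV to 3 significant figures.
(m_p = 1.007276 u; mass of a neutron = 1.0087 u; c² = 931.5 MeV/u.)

Total constituent mass: 22 × 1.007276 + 30 × 1.0087 = 52.421072 u
Δm = 52.421072 − 51.9867 = 0.434372 u
Converting to energy: 0.434372 u × 931.5 MeV/u = 404.618 MeV
BE/A = 404.618 MeV / 52 = 7.781 MeV/nucleon

7.78 MeV/nucleon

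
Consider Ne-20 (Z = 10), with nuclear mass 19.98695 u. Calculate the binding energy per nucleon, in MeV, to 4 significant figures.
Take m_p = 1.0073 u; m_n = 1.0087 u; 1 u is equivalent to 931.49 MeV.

The nucleus contains 10 protons and 20 − 10 = 10 neutrons.
Σm = 10·m_p + 10·m_n = 10.0730 + 10.0870 = 20.1600 u
The mass defect is 20.1600 − 19.98695 = 0.17305 u.
Converting to energy: 0.17305 u × 931.49 MeV/u = 161.194 MeV
Per nucleon: 161.194 / 20 = 8.060 MeV

8.060 MeV/nucleon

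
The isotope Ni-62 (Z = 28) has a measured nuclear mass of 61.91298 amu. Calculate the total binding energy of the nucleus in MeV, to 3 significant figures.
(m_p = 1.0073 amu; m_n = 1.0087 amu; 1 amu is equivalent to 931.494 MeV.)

Mass of separated nucleons = 28(1.0073) + 34(1.0087) = 28.2044 + 34.2958 = 62.5002 amu
Mass defect Δm = 62.5002 − 61.91298 = 0.58722 amu
Binding energy = Δm·c² = 0.58722 × 931.494 MeV/amu = 546.992 MeV

547 MeV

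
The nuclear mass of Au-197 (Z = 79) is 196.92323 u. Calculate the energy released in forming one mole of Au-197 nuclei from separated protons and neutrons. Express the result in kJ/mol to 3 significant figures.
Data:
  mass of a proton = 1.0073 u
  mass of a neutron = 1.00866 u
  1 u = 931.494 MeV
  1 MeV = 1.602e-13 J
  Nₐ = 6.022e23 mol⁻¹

1.51e+11 kJ/mol

Total constituent mass: 79 × 1.0073 + 118 × 1.00866 = 198.59858 u
Δm = 198.59858 − 196.92323 = 1.67535 u
Binding energy = Δm·c² = 1.67535 × 931.494 MeV/u = 1560.58 MeV
Per nucleus in joules: 1560.58 MeV × 1.602e-13 J/MeV = 2.5000e-10 J
Per mole: 2.5000e-10 J × 6.022e23 mol⁻¹ = 1.5055e+14 J/mol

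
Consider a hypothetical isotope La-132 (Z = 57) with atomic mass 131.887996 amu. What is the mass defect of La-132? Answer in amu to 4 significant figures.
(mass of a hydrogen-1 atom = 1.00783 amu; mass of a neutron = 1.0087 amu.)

1.211 amu

With 57 protons and 75 neutrons (A = 132):
Mass of separated nucleons = 57(1.00783) + 75(1.0087) = 57.44631 + 75.6525 = 133.09881 amu
Δm = 133.09881 − 131.887996 = 1.210814 amu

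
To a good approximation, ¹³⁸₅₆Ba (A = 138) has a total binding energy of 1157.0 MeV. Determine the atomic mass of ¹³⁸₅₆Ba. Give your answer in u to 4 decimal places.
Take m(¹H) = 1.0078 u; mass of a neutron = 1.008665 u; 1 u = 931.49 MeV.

137.9052 u

Mass defect = 1157.0 MeV / (931.49 MeV/u) = 1.242096 u
Constituent mass = 56(1.0078) + 82(1.008665) = 139.147330 u
Atomic mass = 139.147330 − 1.242096 = 137.905234 u ≈ 137.9052 u (to 4 decimal places)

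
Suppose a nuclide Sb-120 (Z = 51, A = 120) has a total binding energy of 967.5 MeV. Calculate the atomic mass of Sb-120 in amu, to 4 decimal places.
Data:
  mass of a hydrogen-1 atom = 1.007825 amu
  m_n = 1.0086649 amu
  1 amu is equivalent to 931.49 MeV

119.9583 amu

Mass defect = 967.5 MeV / (931.49 MeV/amu) = 1.038658 amu
Constituent mass = 51(1.007825) + 69(1.0086649) = 120.9969531 amu
Atomic mass = 120.9969531 − 1.038658 = 119.9582951 amu ≈ 119.9583 amu (to 4 decimal places)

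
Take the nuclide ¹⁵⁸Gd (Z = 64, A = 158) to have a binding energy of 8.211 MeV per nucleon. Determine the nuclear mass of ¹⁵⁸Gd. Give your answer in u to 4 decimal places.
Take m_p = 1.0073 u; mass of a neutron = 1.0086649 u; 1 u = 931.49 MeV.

157.8889 u

Total binding energy = 158 × 8.211 = 1297.338 MeV
Mass defect = 1297.338 MeV / (931.49 MeV/u) = 1.392756 u
Constituent mass = 64(1.0073) + 94(1.0086649) = 159.2817006 u
Nuclear mass = 159.2817006 − 1.392756 = 157.8889446 u ≈ 157.8889 u (to 4 decimal places)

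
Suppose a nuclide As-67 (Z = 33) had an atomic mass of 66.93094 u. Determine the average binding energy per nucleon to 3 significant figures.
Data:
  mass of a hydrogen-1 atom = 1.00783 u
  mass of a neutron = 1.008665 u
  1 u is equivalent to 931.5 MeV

8.65 MeV/nucleon

The nucleus contains 33 protons and 67 − 33 = 34 neutrons.
Mass of separated nucleons = 33(1.00783) + 34(1.008665) = 33.25839 + 34.294610 = 67.553000 u
Mass defect Δm = 67.553000 − 66.93094 = 0.622060 u
Binding energy = Δm·c² = 0.622060 × 931.5 MeV/u = 579.449 MeV
Per nucleon: 579.449 / 67 = 8.648 MeV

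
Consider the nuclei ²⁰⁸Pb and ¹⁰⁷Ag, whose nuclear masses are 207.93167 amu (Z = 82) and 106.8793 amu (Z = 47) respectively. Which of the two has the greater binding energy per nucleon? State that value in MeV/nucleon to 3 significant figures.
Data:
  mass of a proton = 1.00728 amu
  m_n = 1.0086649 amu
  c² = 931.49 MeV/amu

²⁰⁸Pb: Σm = 82(1.00728) + 126(1.0086649) = 209.6887374 amu; Δm = 1.7570674 amu; E_B = 1636.7 MeV; E_B/A = 7.869 MeV
¹⁰⁷Ag: Σm = 47(1.00728) + 60(1.0086649) = 107.8620540 amu; Δm = 0.9827540 amu; E_B = 915.43 MeV; E_B/A = 8.555 MeV
¹⁰⁷Ag has the higher binding energy per nucleon, so it is the more tightly bound nucleus.

¹⁰⁷Ag; 8.56 MeV/nucleon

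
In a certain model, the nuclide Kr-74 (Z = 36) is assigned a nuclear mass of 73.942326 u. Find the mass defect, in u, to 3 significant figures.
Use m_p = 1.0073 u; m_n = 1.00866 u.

0.650 u

With 36 protons and 38 neutrons (A = 74):
Total constituent mass: 36 × 1.0073 + 38 × 1.00866 = 74.59188 u
Mass defect Δm = 74.59188 − 73.942326 = 0.649554 u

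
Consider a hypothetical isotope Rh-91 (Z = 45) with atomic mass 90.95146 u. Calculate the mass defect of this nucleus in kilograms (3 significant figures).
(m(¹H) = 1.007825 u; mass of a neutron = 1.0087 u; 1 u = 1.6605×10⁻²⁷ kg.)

Z = 45, so N = A − Z = 91 − 45 = 46.
Total constituent mass: 45 × 1.007825 + 46 × 1.0087 = 91.752325 u
The mass defect is 91.752325 − 90.95146 = 0.800865 u.
In SI units: 0.800865 u × 1.6605×10⁻²⁷ kg/u = 1.3298e-27 kg

1.33e-27 kg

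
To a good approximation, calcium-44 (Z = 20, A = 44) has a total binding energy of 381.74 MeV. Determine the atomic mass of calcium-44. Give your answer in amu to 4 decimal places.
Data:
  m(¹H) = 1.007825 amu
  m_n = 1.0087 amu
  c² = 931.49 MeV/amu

Mass defect = 381.74 MeV / (931.49 MeV/amu) = 0.409817 amu
Constituent mass = 20(1.007825) + 24(1.0087) = 44.365300 amu
Atomic mass = 44.365300 − 0.409817 = 43.955483 amu ≈ 43.9555 amu (to 4 decimal places)

43.9555 amu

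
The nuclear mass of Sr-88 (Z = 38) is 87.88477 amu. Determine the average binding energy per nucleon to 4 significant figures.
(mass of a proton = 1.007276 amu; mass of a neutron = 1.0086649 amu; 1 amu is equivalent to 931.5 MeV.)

Z = 38, so N = A − Z = 88 − 38 = 50.
Σm = 38·m_p + 50·m_n = 38.276488 + 50.4332450 = 88.7097330 amu
The mass defect is 88.7097330 − 87.88477 = 0.8249630 amu.
Converting to energy: 0.8249630 amu × 931.5 MeV/amu = 768.453 MeV
BE/A = 768.453 MeV / 88 = 8.732 MeV/nucleon

8.732 MeV/nucleon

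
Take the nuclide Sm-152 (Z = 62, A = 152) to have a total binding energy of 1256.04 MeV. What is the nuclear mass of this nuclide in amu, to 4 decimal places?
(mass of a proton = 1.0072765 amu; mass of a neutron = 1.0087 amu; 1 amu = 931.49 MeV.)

151.8857 amu

Mass defect = 1256.04 MeV / (931.49 MeV/amu) = 1.348420 amu
Constituent mass = 62(1.0072765) + 90(1.0087) = 153.2341430 amu
Nuclear mass = 153.2341430 − 1.348420 = 151.8857230 amu ≈ 151.8857 amu (to 4 decimal places)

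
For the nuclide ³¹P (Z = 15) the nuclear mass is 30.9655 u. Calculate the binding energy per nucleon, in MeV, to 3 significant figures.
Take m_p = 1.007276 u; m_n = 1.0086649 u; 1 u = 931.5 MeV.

Σm = 15·m_p + 16·m_n = 15.109140 + 16.1386384 = 31.2477784 u
The mass defect is 31.2477784 − 30.9655 = 0.2822784 u.
Binding energy = Δm·c² = 0.2822784 × 931.5 MeV/u = 262.942 MeV
BE/A = 262.942 MeV / 31 = 8.482 MeV/nucleon

8.48 MeV/nucleon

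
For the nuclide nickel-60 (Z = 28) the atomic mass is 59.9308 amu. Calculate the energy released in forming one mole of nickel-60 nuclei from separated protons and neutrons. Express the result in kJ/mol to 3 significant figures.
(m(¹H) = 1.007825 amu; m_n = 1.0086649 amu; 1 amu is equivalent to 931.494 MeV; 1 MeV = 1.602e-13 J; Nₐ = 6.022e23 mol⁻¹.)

The nucleus contains 28 protons and 60 − 28 = 32 neutrons.
Mass of separated nucleons = 28(1.007825) + 32(1.0086649) = 28.219100 + 32.2772768 = 60.4963768 amu
Δm = 60.4963768 − 59.9308 = 0.5655768 amu
Binding energy = Δm·c² = 0.5655768 × 931.494 MeV/amu = 526.831 MeV
Per nucleus in joules: 526.831 MeV × 1.602e-13 J/MeV = 8.4398e-11 J
Per mole: 8.4398e-11 J × 6.022e23 mol⁻¹ = 5.0824e+13 J/mol

5.08e+10 kJ/mol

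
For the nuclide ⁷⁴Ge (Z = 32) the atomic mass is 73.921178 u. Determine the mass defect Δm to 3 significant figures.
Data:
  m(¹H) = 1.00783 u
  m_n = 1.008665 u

0.693 u

Σm = 32·m(¹H) + 42·m_n = 32.25056 + 42.363930 = 74.614490 u
Mass defect Δm = 74.614490 − 73.921178 = 0.693312 u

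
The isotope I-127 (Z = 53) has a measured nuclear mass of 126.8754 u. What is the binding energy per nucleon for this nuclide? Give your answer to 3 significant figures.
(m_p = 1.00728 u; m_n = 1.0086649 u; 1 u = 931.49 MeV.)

With 53 protons and 74 neutrons (A = 127):
Total constituent mass: 53 × 1.00728 + 74 × 1.0086649 = 128.0270426 u
The mass defect is 128.0270426 − 126.8754 = 1.1516426 u.
Converting to energy: 1.1516426 u × 931.49 MeV/u = 1072.74 MeV
Per nucleon: 1072.74 / 127 = 8.447 MeV

8.45 MeV/nucleon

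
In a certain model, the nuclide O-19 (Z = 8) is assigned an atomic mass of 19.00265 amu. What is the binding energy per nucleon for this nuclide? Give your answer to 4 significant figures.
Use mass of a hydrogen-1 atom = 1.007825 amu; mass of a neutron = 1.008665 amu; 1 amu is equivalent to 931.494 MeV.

With 8 protons and 11 neutrons (A = 19):
Mass of separated nucleons = 8(1.007825) + 11(1.008665) = 8.062600 + 11.095315 = 19.157915 amu
The mass defect is 19.157915 − 19.00265 = 0.155265 amu.
Binding energy = Δm·c² = 0.155265 × 931.494 MeV/amu = 144.628 MeV
Dividing by A = 19 gives 7.612 MeV per nucleon.

7.612 MeV/nucleon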